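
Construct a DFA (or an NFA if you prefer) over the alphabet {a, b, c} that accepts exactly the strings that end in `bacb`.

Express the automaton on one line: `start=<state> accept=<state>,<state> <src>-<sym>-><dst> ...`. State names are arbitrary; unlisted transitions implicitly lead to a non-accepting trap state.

Let each state record the length of the longest suffix of the input read so far that is also a prefix of `bacb`. q1 means the last symbol is `b`; q2 means the last 2 symbols are `ba`; q3 means the last 3 symbols are `bac`; q4 means the last 4 symbols are `bacb`. Accept only at q4, where the string currently ends in `bacb`.
5 states suffice.
        a   b   c  
>  q0   q0  q1  q0 
   q1   q2  q1  q0 
   q2   q0  q1  q3 
   q3   q0  q4  q0 
 * q4   q2  q1  q0 
(> = start, * = accepting)

start=q0 accept=q4 q0-a->q0 q0-b->q1 q0-c->q0 q1-a->q2 q1-b->q1 q1-c->q0 q2-a->q0 q2-b->q1 q2-c->q3 q3-a->q0 q3-b->q4 q3-c->q0 q4-a->q2 q4-b->q1 q4-c->q0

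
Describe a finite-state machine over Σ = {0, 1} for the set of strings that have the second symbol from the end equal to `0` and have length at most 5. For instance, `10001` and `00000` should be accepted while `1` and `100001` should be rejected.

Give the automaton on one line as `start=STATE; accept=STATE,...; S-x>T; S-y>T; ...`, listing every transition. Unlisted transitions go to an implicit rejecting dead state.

Build one automaton per condition and run them in lockstep. The first has 7 states tracking the last 2 symbols read; the second has 7 states tracking the input length, saturating at 6. A product state is a pair (one from each), accepting exactly when both do.
A 23-state machine:
          0    1  
>  q0     q1   q2 
   q1     q3   q4 
   q2     q5   q6 
 * q3     q7   q8 
 * q4     q9  q10 
   q5     q7   q8 
   q6     q9  q10 
 * q7    q11  q12 
 * q8    q13  q14 
   q9    q11  q12 
   q10   q13  q14 
 * q11   q15  q16 
 * q12   q17  q18 
   q13   q15  q16 
   q14   q17  q18 
 * q15   q19  q20 
 * q16   q21  q22 
   q17   q19  q20 
   q18   q21  q22 
   q19   q19  q20 
   q20   q21  q22 
   q21   q19  q20 
   q22   q21  q22 
(> = start, * = accepting)

start=q0; accept=q3,q4,q7,q8,q11,q12,q15,q16; q0-0>q1; q0-1>q2; q1-0>q3; q1-1>q4; q2-0>q5; q2-1>q6; q3-0>q7; q3-1>q8; q4-0>q9; q4-1>q10; q5-0>q7; q5-1>q8; q6-0>q9; q6-1>q10; q7-0>q11; q7-1>q12; q8-0>q13; q8-1>q14; q9-0>q11; q9-1>q12; q10-0>q13; q10-1>q14; q11-0>q15; q11-1>q16; q12-0>q17; q12-1>q18; q13-0>q15; q13-1>q16; q14-0>q17; q14-1>q18; q15-0>q19; q15-1>q20; q16-0>q21; q16-1>q22; q17-0>q19; q17-1>q20; q18-0>q21; q18-1>q22; q19-0>q19; q19-1>q20; q20-0>q21; q20-1>q22; q21-0>q19; q21-1>q20; q22-0>q21; q22-1>q22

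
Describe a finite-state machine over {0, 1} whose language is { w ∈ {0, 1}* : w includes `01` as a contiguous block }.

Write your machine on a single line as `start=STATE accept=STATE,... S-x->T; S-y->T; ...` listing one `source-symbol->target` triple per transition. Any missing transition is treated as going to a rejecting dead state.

States S0..S1 record the length of the longest prefix of `01` that matches the current input suffix. Reaching S2 means `01` has been seen, and we stay there forever. Accept from S2.
With 3 states:
        0   1  
>  S0   S1  S0 
   S1   S1  S2 
 * S2   S2  S2 
(> = start, * = accepting)

start=S0; accept=S2; S0-0->S1; S0-1->S0; S1-0->S1; S1-1->S2; S2-0->S2; S2-1->S2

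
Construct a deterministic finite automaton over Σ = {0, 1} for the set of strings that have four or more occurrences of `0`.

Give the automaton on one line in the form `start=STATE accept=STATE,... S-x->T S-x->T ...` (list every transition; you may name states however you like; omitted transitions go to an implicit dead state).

start=S0 accept=S4,S5 S0-0->S1 S0-1->S0 S1-0->S2 S1-1->S1 S2-0->S3 S2-1->S2 S3-0->S4 S3-1->S3 S4-0->S5 S4-1->S4 S5-0->S5 S5-1->S5

Only the number of `0`s matters, and only up to 5. Make a chain S0 → S1 → S2 → S3 → S4 → S5 advanced by each `0` (with S5 absorbing); every other symbol self-loops. The accepting set is {S4, S5}.
A 6-state machine:
        0   1  
>  S0   S1  S0 
   S1   S2  S1 
   S2   S3  S2 
   S3   S4  S3 
 * S4   S5  S4 
 * S5   S5  S5 
(> = start, * = accepting)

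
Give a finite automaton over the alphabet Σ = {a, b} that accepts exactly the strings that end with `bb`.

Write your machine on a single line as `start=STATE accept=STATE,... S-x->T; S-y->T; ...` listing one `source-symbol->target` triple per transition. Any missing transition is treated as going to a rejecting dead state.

Remember how much of `bb` the current input suffix matches. State s0 means no match yet; s1 means the last symbol is `b`; s2 means the last 2 symbols are `bb`. Only s2 accepts. On a mismatch, fall back to the longest proper suffix that is still a prefix of `bb`.
With 3 states:
        a   b  
>  s0   s0  s1 
   s1   s0  s2 
 * s2   s0  s2 
(> = start, * = accepting)

start=s0; accept=s2; s0-a->s0; s0-b->s1; s1-a->s0; s1-b->s2; s2-a->s0; s2-b->s2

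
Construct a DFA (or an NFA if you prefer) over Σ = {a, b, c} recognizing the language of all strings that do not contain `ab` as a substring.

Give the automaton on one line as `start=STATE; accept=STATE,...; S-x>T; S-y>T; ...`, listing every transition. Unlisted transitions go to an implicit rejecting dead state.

This is the complement of 'contains `ab`'. Use the same substring-matching states — q0 through q2 holding how much of `ab` has just been matched — but flip the accepting set: everything except the trap q2 accepts.
3 states suffice.
        a   b   c  
>* q0   q1  q0  q0 
 * q1   q1  q2  q0 
   q2   q2  q2  q2 
(> = start, * = accepting)

start=q0; accept=q0,q1; q0-a>q1; q0-b>q0; q0-c>q0; q1-a>q1; q1-b>q2; q1-c>q0; q2-a>q2; q2-b>q2; q2-c>q2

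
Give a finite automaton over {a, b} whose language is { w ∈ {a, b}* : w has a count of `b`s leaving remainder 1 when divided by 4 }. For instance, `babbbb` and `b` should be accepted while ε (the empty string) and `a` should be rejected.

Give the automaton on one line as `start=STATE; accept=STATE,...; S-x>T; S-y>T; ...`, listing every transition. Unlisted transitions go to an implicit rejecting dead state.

The only thing that matters is how many `b`s have appeared, reduced mod 4. Use one state per residue: s0 for 0, …, s3 for 3. Reading `b` moves to the next residue; anything else stays put. s1 is accepting.
With 4 states:
        a   b  
>  s0   s0  s1 
 * s1   s1  s2 
   s2   s2  s3 
   s3   s3  s0 
(> = start, * = accepting)

start=s0; accept=s1; s0-a>s0; s0-b>s1; s1-a>s1; s1-b>s2; s2-a>s2; s2-b>s3; s3-a>s3; s3-b>s0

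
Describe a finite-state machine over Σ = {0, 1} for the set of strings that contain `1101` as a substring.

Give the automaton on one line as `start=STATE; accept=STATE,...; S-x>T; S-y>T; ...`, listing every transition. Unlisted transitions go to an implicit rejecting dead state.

States q0..q3 record the length of the longest prefix of `1101` that matches the current input suffix. Reaching q4 means `1101` has been seen, and we stay there forever. Accept from q4.
5 states suffice.
        0   1  
>  q0   q0  q1 
   q1   q0  q2 
   q2   q3  q2 
   q3   q0  q4 
 * q4   q4  q4 
(> = start, * = accepting)

start=q0; accept=q4; q0-0>q0; q0-1>q1; q1-0>q0; q1-1>q2; q2-0>q3; q2-1>q2; q3-0>q0; q3-1>q4; q4-0>q4; q4-1>q4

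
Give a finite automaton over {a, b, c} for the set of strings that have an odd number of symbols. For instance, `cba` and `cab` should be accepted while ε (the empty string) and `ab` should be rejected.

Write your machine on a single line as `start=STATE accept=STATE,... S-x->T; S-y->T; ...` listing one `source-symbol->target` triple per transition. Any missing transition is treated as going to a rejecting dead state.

Count input length modulo 2: every symbol advances one step around the cycle s0 → s1 → s0. Accept at s1.
        a   b   c  
>  s0   s1  s1  s1 
 * s1   s0  s0  s0 
(> = start, * = accepting)

start=s0; accept=s1; s0-a->s1; s0-b->s1; s0-c->s1; s1-a->s0; s1-b->s0; s1-c->s0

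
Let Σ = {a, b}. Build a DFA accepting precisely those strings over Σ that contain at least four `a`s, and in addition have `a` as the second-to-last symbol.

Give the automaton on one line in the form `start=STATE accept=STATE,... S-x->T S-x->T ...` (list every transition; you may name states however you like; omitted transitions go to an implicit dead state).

Run two small machines in parallel and take their product. The first has 6 states tracking the count of `a`s, saturating at 5; the second has 7 states tracking the last 2 symbols read. A product state is a pair (one from each), accepting exactly when both do. Minimizing collapses redundant product states.
        a   b  
>  S0   S1  S0 
   S1   S2  S1 
   S2   S3  S2 
   S3   S4  S5 
 * S4   S4  S6 
   S5   S7  S5 
 * S6   S7  S5 
   S7   S4  S6 
(> = start, * = accepting)

start=S0 accept=S4,S6 S0-a->S1 S0-b->S0 S1-a->S2 S1-b->S1 S2-a->S3 S2-b->S2 S3-a->S4 S3-b->S5 S4-a->S4 S4-b->S6 S5-a->S7 S5-b->S5 S6-a->S7 S6-b->S5 S7-a->S4 S7-b->S6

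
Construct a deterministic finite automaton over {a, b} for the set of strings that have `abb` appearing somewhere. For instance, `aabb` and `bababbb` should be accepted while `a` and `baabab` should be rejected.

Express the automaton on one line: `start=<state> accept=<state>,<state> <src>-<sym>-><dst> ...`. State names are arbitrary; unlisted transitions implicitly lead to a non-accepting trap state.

start=s0 accept=s3 s0-a->s1 s0-b->s0 s1-a->s1 s1-b->s2 s2-a->s1 s2-b->s3 s3-a->s3 s3-b->s3

States s0..s2 record the length of the longest prefix of `abb` that matches the current input suffix. Reaching s3 means `abb` has been seen, and we stay there forever. Accept from s3.
A 4-state machine:
        a   b  
>  s0   s1  s0 
   s1   s1  s2 
   s2   s1  s3 
 * s3   s3  s3 
(> = start, * = accepting)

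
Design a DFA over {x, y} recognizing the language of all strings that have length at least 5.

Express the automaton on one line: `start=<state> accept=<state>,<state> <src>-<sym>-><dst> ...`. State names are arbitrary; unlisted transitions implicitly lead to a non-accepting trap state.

start=A accept=F,G A-x->B A-y->B B-x->C B-y->C C-x->D C-y->D D-x->E D-y->E E-x->F E-y->F F-x->G F-y->G G-x->G G-y->G

We only need to distinguish lengths 0, 1, …, 5, and '>5'. Chain A → B → C → D → E → F → G on every symbol, with G looping. Accepting states: {F, G}.
       x  y 
>  A   B  B 
   B   C  C 
   C   D  D 
   D   E  E 
   E   F  F 
 * F   G  G 
 * G   G  G 
(> = start, * = accepting)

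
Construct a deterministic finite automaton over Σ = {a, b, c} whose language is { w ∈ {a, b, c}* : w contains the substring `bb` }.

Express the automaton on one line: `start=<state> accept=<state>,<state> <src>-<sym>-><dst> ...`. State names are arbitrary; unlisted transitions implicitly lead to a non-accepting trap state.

start=S0 accept=S2 S0-a->S0 S0-b->S1 S0-c->S0 S1-a->S0 S1-b->S2 S1-c->S0 S2-a->S2 S2-b->S2 S2-c->S2

States S0..S1 record the length of the longest prefix of `bb` that matches the current input suffix. Reaching S2 means `bb` has been seen, and we stay there forever. Accept from S2.
With 3 states:
        a   b   c  
>  S0   S0  S1  S0 
   S1   S0  S2  S0 
 * S2   S2  S2  S2 
(> = start, * = accepting)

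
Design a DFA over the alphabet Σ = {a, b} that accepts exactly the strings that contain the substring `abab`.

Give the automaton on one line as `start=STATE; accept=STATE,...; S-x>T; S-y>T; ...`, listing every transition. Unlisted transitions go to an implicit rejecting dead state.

Track how much of `abab` has been matched so far: state s0 is no progress, s4 is the absorbing accept state reached once `abab` has occurred. Intermediate states record partial matches; on a mismatch, fall back to the longest reusable overlap.
With 5 states:
        a   b  
>  s0   s1  s0 
   s1   s1  s2 
   s2   s3  s0 
   s3   s1  s4 
 * s4   s4  s4 
(> = start, * = accepting)

start=s0; accept=s4; s0-a>s1; s0-b>s0; s1-a>s1; s1-b>s2; s2-a>s3; s2-b>s0; s3-a>s1; s3-b>s4; s4-a>s4; s4-b>s4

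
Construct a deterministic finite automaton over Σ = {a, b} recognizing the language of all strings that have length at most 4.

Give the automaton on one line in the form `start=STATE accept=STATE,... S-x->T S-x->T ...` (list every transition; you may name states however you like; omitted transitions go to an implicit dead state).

We only need to distinguish lengths 0, 1, …, 4, and '>4'. Chain S0 → S1 → S2 → S3 → S4 → S5 on every symbol, with S5 looping. Accepting states: {S0, S1, S2, S3, S4}.
        a   b  
>* S0   S1  S1 
 * S1   S2  S2 
 * S2   S3  S3 
 * S3   S4  S4 
 * S4   S5  S5 
   S5   S5  S5 
(> = start, * = accepting)

start=S0 accept=S0,S1,S2,S3,S4 S0-a->S1 S0-b->S1 S1-a->S2 S1-b->S2 S2-a->S3 S2-b->S3 S3-a->S4 S3-b->S4 S4-a->S5 S4-b->S5 S5-a->S5 S5-b->S5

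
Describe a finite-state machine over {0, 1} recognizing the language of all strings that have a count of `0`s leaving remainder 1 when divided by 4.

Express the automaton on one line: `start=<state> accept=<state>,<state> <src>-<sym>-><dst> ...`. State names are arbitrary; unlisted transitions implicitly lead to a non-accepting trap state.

start=q0 accept=q1 q0-0->q1 q0-1->q0 q1-0->q2 q1-1->q1 q2-0->q3 q2-1->q2 q3-0->q0 q3-1->q3

Keep the running count of `0`s modulo 4: each `0` advances along the cycle q0 → q1 → q2 → q3 → q0 while other symbols loop. Accept at q1.
        0   1  
>  q0   q1  q0 
 * q1   q2  q1 
   q2   q3  q2 
   q3   q0  q3 
(> = start, * = accepting)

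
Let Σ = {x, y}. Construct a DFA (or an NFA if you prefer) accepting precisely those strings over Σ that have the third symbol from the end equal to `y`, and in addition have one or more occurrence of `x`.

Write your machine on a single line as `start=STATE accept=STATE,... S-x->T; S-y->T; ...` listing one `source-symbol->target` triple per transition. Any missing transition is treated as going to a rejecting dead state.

start=A; accept=L,M,N,Q,R,S,T; A-x->B; A-y->C; B-x->D; B-y->E; C-x->F; C-y->G; D-x->H; D-y->I; E-x->J; E-y->K; F-x->L; F-y->M; G-x->N; G-y->O; H-x->H; H-y->I; I-x->J; I-y->P; J-x->L; J-y->Q; K-x->R; K-y->S; L-x->H; L-y->I; M-x->J; M-y->K; N-x->L; N-y->M; O-x->N; O-y->O; P-x->R; P-y->T; Q-x->J; Q-y->P; R-x->L; R-y->Q; S-x->R; S-y->S; T-x->R; T-y->T

Build one automaton per condition and run them in lockstep. The first has 15 states tracking the last 3 symbols read; the second has 3 states tracking the count of `x`s, saturating at 2. A product state is a pair (one from each), accepting exactly when both do.
       x  y 
>  A   B  C 
   B   D  E 
   C   F  G 
   D   H  I 
   E   J  K 
   F   L  M 
   G   N  O 
   H   H  I 
   I   J  P 
   J   L  Q 
   K   R  S 
 * L   H  I 
 * M   J  K 
 * N   L  M 
   O   N  O 
   P   R  T 
 * Q   J  P 
 * R   L  Q 
 * S   R  S 
 * T   R  T 
(> = start, * = accepting)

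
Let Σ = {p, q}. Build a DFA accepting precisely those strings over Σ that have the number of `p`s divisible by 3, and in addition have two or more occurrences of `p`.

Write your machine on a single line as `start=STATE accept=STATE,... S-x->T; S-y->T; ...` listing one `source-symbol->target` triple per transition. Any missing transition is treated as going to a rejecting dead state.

Build one automaton per condition and run them in lockstep. The first has 3 states tracking the count of `p`s modulo 3; the second has 4 states tracking the count of `p`s, saturating at 3. A product state is a pair (one from each), accepting exactly when both do. Minimizing collapses redundant product states.
        p   q  
>  s0   s1  s0 
   s1   s2  s1 
   s2   s3  s2 
 * s3   s1  s3 
(> = start, * = accepting)

start=s0; accept=s3; s0-p->s1; s0-q->s0; s1-p->s2; s1-q->s1; s2-p->s3; s2-q->s2; s3-p->s1; s3-q->s3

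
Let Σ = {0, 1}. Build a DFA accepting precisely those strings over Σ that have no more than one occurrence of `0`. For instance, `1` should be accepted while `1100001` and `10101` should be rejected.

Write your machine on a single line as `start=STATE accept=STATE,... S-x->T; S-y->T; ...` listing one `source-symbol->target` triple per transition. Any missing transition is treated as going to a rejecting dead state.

Count `0`s, saturating at 2: state S0 means no `0` yet, S1 means one `0` seen, S2 means more than one. Each `0` increments (capped at S2); other symbols loop. Accept from {S0, S1}.
A 3-state machine:
        0   1  
>* S0   S1  S0 
 * S1   S2  S1 
   S2   S2  S2 
(> = start, * = accepting)

start=S0; accept=S0,S1; S0-0->S1; S0-1->S0; S1-0->S2; S1-1->S1; S2-0->S2; S2-1->S2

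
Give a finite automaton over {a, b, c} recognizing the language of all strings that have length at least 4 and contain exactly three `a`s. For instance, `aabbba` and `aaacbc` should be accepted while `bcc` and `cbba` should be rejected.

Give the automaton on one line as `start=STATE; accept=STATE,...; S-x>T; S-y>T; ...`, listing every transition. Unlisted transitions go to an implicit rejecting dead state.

start=q0; accept=q11,q16; q0-a>q1; q0-b>q2; q0-c>q2; q1-a>q3; q1-b>q4; q1-c>q4; q2-a>q4; q2-b>q5; q2-c>q5; q3-a>q6; q3-b>q7; q3-c>q7; q4-a>q7; q4-b>q8; q4-c>q8; q5-a>q8; q5-b>q9; q5-c>q9; q6-a>q10; q6-b>q11; q6-c>q11; q7-a>q11; q7-b>q12; q7-c>q12; q8-a>q12; q8-b>q13; q8-c>q13; q9-a>q13; q9-b>q14; q9-c>q14; q10-a>q15; q10-b>q15; q10-c>q15; q11-a>q15; q11-b>q16; q11-c>q16; q12-a>q16; q12-b>q17; q12-c>q17; q13-a>q17; q13-b>q18; q13-c>q18; q14-a>q18; q14-b>q19; q14-c>q19; q15-a>q15; q15-b>q15; q15-c>q15; q16-a>q15; q16-b>q16; q16-c>q16; q17-a>q16; q17-b>q17; q17-c>q17; q18-a>q17; q18-b>q18; q18-c>q18; q19-a>q18; q19-b>q19; q19-c>q19

Handle the two conditions separately and then intersect. One (6 states) tracks the input length, saturating at 5; the other (5 states) tracks the count of `a`s, saturating at 4. Each combined state is a pair, one component from each; accept when both components accept.
With 20 states:
          a    b    c  
>  q0     q1   q2   q2 
   q1     q3   q4   q4 
   q2     q4   q5   q5 
   q3     q6   q7   q7 
   q4     q7   q8   q8 
   q5     q8   q9   q9 
   q6    q10  q11  q11 
   q7    q11  q12  q12 
   q8    q12  q13  q13 
   q9    q13  q14  q14 
   q10   q15  q15  q15 
 * q11   q15  q16  q16 
   q12   q16  q17  q17 
   q13   q17  q18  q18 
   q14   q18  q19  q19 
   q15   q15  q15  q15 
 * q16   q15  q16  q16 
   q17   q16  q17  q17 
   q18   q17  q18  q18 
   q19   q18  q19  q19 
(> = start, * = accepting)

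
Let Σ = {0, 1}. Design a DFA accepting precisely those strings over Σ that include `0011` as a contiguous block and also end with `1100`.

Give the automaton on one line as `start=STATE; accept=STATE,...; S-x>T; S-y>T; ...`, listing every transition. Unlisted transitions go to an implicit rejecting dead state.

start=q0; accept=q6; q0-0>q1; q0-1>q0; q1-0>q2; q1-1>q0; q2-0>q2; q2-1>q3; q3-0>q1; q3-1>q4; q4-0>q5; q4-1>q4; q5-0>q6; q5-1>q7; q6-0>q8; q6-1>q7; q7-0>q8; q7-1>q4; q8-0>q8; q8-1>q7

Run two small machines in parallel and take their product. One (5 states) tracks whether and how much of `0011` has been seen; the other (5 states) tracks how much of the suffix `1100` has currently been matched. Each combined state is a pair, one component from each; accept when both components accept. After merging equivalent states the machine shrinks.
With 9 states:
        0   1  
>  q0   q1  q0 
   q1   q2  q0 
   q2   q2  q3 
   q3   q1  q4 
   q4   q5  q4 
   q5   q6  q7 
 * q6   q8  q7 
   q7   q8  q4 
   q8   q8  q7 
(> = start, * = accepting)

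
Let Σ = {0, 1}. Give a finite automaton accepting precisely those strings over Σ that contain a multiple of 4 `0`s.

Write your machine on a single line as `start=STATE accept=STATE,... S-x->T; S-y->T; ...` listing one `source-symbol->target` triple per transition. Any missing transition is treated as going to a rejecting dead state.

start=A; accept=A; A-0->B; A-1->A; B-0->C; B-1->B; C-0->D; C-1->C; D-0->A; D-1->D

The only thing that matters is how many `0`s have appeared, reduced mod 4. Use one state per residue: A for 0, …, D for 3. Reading `0` moves to the next residue; anything else stays put. A is accepting.
4 states suffice.
       0  1 
>* A   B  A 
   B   C  B 
   C   D  C 
   D   A  D 
(> = start, * = accepting)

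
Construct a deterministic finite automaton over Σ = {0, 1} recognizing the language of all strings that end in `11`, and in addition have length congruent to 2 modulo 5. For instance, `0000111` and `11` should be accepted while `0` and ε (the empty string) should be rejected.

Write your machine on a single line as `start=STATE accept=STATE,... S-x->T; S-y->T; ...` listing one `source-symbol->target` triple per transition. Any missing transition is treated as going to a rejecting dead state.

Build one automaton per condition and run them in lockstep. The first has 3 states tracking how much of the suffix `11` has currently been matched; the second has 5 states tracking the input length modulo 5. A product state is a pair (one from each), accepting exactly when both do. Minimizing collapses redundant product states.
7 states suffice.
        0   1  
>  S0   S1  S2 
   S1   S3  S3 
   S2   S3  S4 
   S3   S5  S5 
 * S4   S5  S5 
   S5   S6  S6 
   S6   S0  S0 
(> = start, * = accepting)

start=S0; accept=S4; S0-0->S1; S0-1->S2; S1-0->S3; S1-1->S3; S2-0->S3; S2-1->S4; S3-0->S5; S3-1->S5; S4-0->S5; S4-1->S5; S5-0->S6; S5-1->S6; S6-0->S0; S6-1->S0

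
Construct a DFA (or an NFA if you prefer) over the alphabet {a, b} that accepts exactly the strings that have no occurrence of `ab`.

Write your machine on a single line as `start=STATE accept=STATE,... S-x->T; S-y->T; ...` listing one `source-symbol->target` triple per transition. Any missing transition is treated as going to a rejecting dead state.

start=S0; accept=S0,S1; S0-a->S1; S0-b->S0; S1-a->S1; S1-b->S2; S2-a->S2; S2-b->S2

This is the complement of 'contains `ab`'. Use the same substring-matching states — S0 through S2 holding how much of `ab` has just been matched — but flip the accepting set: everything except the trap S2 accepts.
A 3-state machine:
        a   b  
>* S0   S1  S0 
 * S1   S1  S2 
   S2   S2  S2 
(> = start, * = accepting)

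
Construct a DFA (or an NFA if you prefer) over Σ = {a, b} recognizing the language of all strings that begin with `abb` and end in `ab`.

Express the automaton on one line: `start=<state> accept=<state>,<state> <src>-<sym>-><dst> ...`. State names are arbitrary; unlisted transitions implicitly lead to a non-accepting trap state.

Build one automaton per condition and run them in lockstep. One (5 states) tracks whether the input so far still matches the prefix `abb`; the other (3 states) tracks how much of the suffix `ab` has currently been matched. Each combined state is a pair, one component from each; accept when both components accept. Minimizing collapses redundant product states.
7 states suffice.
        a   b  
>  S0   S1  S2 
   S1   S2  S3 
   S2   S2  S2 
   S3   S2  S4 
   S4   S5  S4 
   S5   S5  S6 
 * S6   S5  S4 
(> = start, * = accepting)

start=S0 accept=S6 S0-a->S1 S0-b->S2 S1-a->S2 S1-b->S3 S2-a->S2 S2-b->S2 S3-a->S2 S3-b->S4 S4-a->S5 S4-b->S4 S5-a->S5 S5-b->S6 S6-a->S5 S6-b->S4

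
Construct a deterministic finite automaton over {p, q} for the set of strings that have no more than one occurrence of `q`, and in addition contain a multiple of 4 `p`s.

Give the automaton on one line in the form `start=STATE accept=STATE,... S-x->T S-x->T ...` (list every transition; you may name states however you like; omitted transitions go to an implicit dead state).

start=S0 accept=S0,S2 S0-p->S1 S0-q->S2 S1-p->S3 S1-q->S4 S2-p->S4 S2-q->S5 S3-p->S6 S3-q->S7 S4-p->S7 S4-q->S5 S5-p->S5 S5-q->S5 S6-p->S0 S6-q->S8 S7-p->S8 S7-q->S5 S8-p->S2 S8-q->S5

Handle the two conditions separately and then intersect. One (3 states) tracks the count of `q`s, saturating at 2; the other (4 states) tracks the count of `p`s modulo 4. Each combined state is a pair, one component from each; accept when both components accept. Equivalent product states are then merged.
With 9 states:
        p   q  
>* S0   S1  S2 
   S1   S3  S4 
 * S2   S4  S5 
   S3   S6  S7 
   S4   S7  S5 
   S5   S5  S5 
   S6   S0  S8 
   S7   S8  S5 
   S8   S2  S5 
(> = start, * = accepting)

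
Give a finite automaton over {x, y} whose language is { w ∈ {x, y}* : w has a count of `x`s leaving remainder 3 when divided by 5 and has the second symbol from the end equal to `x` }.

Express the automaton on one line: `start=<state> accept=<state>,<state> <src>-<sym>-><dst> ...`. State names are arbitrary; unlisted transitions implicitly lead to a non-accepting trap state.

Run two small machines in parallel and take their product. One (5 states) tracks the count of `x`s modulo 5; the other (7 states) tracks the last 2 symbols read. Each combined state is a pair, one component from each; accept when both components accept. Minimizing collapses redundant product states.
        x   y  
>  s0   s1  s0 
   s1   s2  s1 
   s2   s3  s4 
 * s3   s5  s6 
   s4   s7  s4 
   s5   s0  s5 
 * s6   s5  s8 
   s7   s5  s6 
   s8   s5  s8 
(> = start, * = accepting)

start=s0 accept=s3,s6 s0-x->s1 s0-y->s0 s1-x->s2 s1-y->s1 s2-x->s3 s2-y->s4 s3-x->s5 s3-y->s6 s4-x->s7 s4-y->s4 s5-x->s0 s5-y->s5 s6-x->s5 s6-y->s8 s7-x->s5 s7-y->s6 s8-x->s5 s8-y->s8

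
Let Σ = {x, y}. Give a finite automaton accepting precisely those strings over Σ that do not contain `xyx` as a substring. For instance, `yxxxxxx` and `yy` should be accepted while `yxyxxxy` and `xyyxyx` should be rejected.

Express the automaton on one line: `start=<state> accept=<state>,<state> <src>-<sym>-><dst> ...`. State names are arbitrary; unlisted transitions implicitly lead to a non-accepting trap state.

Track partial matches of the forbidden pattern `xyx`. State S3 is a dead state reached once `xyx` has occurred; every other state accepts. S0 means no part of `xyx` is currently matched.
4 states suffice.
        x   y  
>* S0   S1  S0 
 * S1   S1  S2 
 * S2   S3  S0 
   S3   S3  S3 
(> = start, * = accepting)

start=S0 accept=S0,S1,S2 S0-x->S1 S0-y->S0 S1-x->S1 S1-y->S2 S2-x->S3 S2-y->S0 S3-x->S3 S3-y->S3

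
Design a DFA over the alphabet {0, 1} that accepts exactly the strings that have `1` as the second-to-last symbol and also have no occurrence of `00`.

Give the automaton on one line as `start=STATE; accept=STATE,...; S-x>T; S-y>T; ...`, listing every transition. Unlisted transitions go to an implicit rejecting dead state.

start=q0; accept=q5,q6; q0-0>q1; q0-1>q2; q1-0>q3; q1-1>q4; q2-0>q5; q2-1>q6; q3-0>q3; q3-1>q7; q4-0>q5; q4-1>q6; q5-0>q3; q5-1>q4; q6-0>q5; q6-1>q6; q7-0>q8; q7-1>q9; q8-0>q3; q8-1>q7; q9-0>q8; q9-1>q9

Handle the two conditions separately and then intersect. One (7 states) tracks the last 2 symbols read; the other (3 states) tracks partial matches of the forbidden pattern `00`. Each combined state is a pair, one component from each; accept when both components accept.
A 10-state machine:
        0   1  
>  q0   q1  q2 
   q1   q3  q4 
   q2   q5  q6 
   q3   q3  q7 
   q4   q5  q6 
 * q5   q3  q4 
 * q6   q5  q6 
   q7   q8  q9 
   q8   q3  q7 
   q9   q8  q9 
(> = start, * = accepting)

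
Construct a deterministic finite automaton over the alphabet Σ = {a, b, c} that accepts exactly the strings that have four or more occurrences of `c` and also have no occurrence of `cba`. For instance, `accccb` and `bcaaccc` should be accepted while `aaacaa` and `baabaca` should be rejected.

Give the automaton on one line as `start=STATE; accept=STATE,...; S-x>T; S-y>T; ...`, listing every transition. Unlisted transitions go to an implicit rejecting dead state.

start=q0; accept=q11,q12,q13; q0-a>q0; q0-b>q0; q0-c>q1; q1-a>q2; q1-b>q3; q1-c>q4; q2-a>q2; q2-b>q2; q2-c>q4; q3-a>q5; q3-b>q2; q3-c>q4; q4-a>q6; q4-b>q7; q4-c>q8; q5-a>q5; q5-b>q5; q5-c>q5; q6-a>q6; q6-b>q6; q6-c>q8; q7-a>q5; q7-b>q6; q7-c>q8; q8-a>q9; q8-b>q10; q8-c>q11; q9-a>q9; q9-b>q9; q9-c>q11; q10-a>q5; q10-b>q9; q10-c>q11; q11-a>q12; q11-b>q13; q11-c>q11; q12-a>q12; q12-b>q12; q12-c>q11; q13-a>q5; q13-b>q12; q13-c>q11

Run two small machines in parallel and take their product. One (6 states) tracks the count of `c`s, saturating at 5; the other (4 states) tracks partial matches of the forbidden pattern `cba`. Each combined state is a pair, one component from each; accept when both components accept. Minimizing collapses redundant product states.
          a    b    c  
>  q0     q0   q0   q1 
   q1     q2   q3   q4 
   q2     q2   q2   q4 
   q3     q5   q2   q4 
   q4     q6   q7   q8 
   q5     q5   q5   q5 
   q6     q6   q6   q8 
   q7     q5   q6   q8 
   q8     q9  q10  q11 
   q9     q9   q9  q11 
   q10    q5   q9  q11 
 * q11   q12  q13  q11 
 * q12   q12  q12  q11 
 * q13    q5  q12  q11 
(> = start, * = accepting)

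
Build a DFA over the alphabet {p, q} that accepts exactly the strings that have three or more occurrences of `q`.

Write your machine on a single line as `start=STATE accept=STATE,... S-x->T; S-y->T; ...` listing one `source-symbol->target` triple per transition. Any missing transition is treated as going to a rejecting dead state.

Only the number of `q`s matters, and only up to 4. Make a chain S0 → S1 → S2 → S3 → S4 advanced by each `q` (with S4 absorbing); every other symbol self-loops. The accepting set is {S3, S4}.
With 5 states:
        p   q  
>  S0   S0  S1 
   S1   S1  S2 
   S2   S2  S3 
 * S3   S3  S4 
 * S4   S4  S4 
(> = start, * = accepting)

start=S0; accept=S3,S4; S0-p->S0; S0-q->S1; S1-p->S1; S1-q->S2; S2-p->S2; S2-q->S3; S3-p->S3; S3-q->S4; S4-p->S4; S4-q->S4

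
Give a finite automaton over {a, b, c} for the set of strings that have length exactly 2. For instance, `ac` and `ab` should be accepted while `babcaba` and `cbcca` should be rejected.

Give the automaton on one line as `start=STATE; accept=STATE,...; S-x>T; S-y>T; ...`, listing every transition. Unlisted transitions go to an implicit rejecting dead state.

Count input length up to 3: every symbol moves from q0 toward q3, which means 'more than 2' and absorbs. Accept from {q2}.
A 4-state machine:
        a   b   c  
>  q0   q1  q1  q1 
   q1   q2  q2  q2 
 * q2   q3  q3  q3 
   q3   q3  q3  q3 
(> = start, * = accepting)

start=q0; accept=q2; q0-a>q1; q0-b>q1; q0-c>q1; q1-a>q2; q1-b>q2; q1-c>q2; q2-a>q3; q2-b>q3; q2-c>q3; q3-a>q3; q3-b>q3; q3-c>q3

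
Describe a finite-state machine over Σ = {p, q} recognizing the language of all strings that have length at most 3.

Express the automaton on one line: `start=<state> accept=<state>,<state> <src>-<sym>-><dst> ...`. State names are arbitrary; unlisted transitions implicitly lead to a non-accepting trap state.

start=s0 accept=s0,s1,s2,s3 s0-p->s1 s0-q->s1 s1-p->s2 s1-q->s2 s2-p->s3 s2-q->s3 s3-p->s4 s3-q->s4 s4-p->s4 s4-q->s4

Count input length up to 4: every symbol moves from s0 toward s4, which means 'more than 3' and absorbs. Accept from {s0, s1, s2, s3}.
5 states suffice.
        p   q  
>* s0   s1  s1 
 * s1   s2  s2 
 * s2   s3  s3 
 * s3   s4  s4 
   s4   s4  s4 
(> = start, * = accepting)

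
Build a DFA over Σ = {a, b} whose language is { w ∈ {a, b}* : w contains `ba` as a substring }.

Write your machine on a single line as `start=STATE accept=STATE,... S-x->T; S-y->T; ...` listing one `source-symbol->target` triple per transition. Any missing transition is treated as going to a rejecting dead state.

Track how much of `ba` has been matched so far: state q0 is no progress, q2 is the absorbing accept state reached once `ba` has occurred. Intermediate states record partial matches; on a mismatch, fall back to the longest reusable overlap.
With 3 states:
        a   b  
>  q0   q0  q1 
   q1   q2  q1 
 * q2   q2  q2 
(> = start, * = accepting)

start=q0; accept=q2; q0-a->q0; q0-b->q1; q1-a->q2; q1-b->q1; q2-a->q2; q2-b->q2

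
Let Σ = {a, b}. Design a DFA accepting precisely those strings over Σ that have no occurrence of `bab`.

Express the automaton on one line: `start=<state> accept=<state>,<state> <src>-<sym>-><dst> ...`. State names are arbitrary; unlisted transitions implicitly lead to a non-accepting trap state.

start=q0 accept=q0,q1,q2 q0-a->q0 q0-b->q1 q1-a->q2 q1-b->q1 q2-a->q0 q2-b->q3 q3-a->q3 q3-b->q3

This is the complement of 'contains `bab`'. Use the same substring-matching states — q0 through q3 holding how much of `bab` has just been matched — but flip the accepting set: everything except the trap q3 accepts.
With 4 states:
        a   b  
>* q0   q0  q1 
 * q1   q2  q1 
 * q2   q0  q3 
   q3   q3  q3 
(> = start, * = accepting)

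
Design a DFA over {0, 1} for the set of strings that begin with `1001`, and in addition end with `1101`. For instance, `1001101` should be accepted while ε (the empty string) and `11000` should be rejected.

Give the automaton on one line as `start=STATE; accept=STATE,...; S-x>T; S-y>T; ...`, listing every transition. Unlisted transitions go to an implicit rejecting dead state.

Build one automaton per condition and run them in lockstep. The first has 6 states tracking whether the input so far still matches the prefix `1001`; the second has 5 states tracking how much of the suffix `1101` has currently been matched. A product state is a pair (one from each), accepting exactly when both do. Equivalent product states are then merged.
A 10-state machine:
        0   1  
>  s0   s1  s2 
   s1   s1  s1 
   s2   s3  s1 
   s3   s4  s1 
   s4   s1  s5 
   s5   s6  s7 
   s6   s6  s5 
   s7   s8  s7 
   s8   s6  s9 
 * s9   s6  s7 
(> = start, * = accepting)

start=s0; accept=s9; s0-0>s1; s0-1>s2; s1-0>s1; s1-1>s1; s2-0>s3; s2-1>s1; s3-0>s4; s3-1>s1; s4-0>s1; s4-1>s5; s5-0>s6; s5-1>s7; s6-0>s6; s6-1>s5; s7-0>s8; s7-1>s7; s8-0>s6; s8-1>s9; s9-0>s6; s9-1>s7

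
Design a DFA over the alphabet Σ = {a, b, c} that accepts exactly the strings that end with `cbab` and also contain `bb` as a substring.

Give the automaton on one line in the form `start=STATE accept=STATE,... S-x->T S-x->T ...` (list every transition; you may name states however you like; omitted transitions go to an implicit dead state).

start=S0 accept=S10 S0-a->S0 S0-b->S1 S0-c->S2 S1-a->S0 S1-b->S3 S1-c->S2 S2-a->S0 S2-b->S4 S2-c->S2 S3-a->S3 S3-b->S3 S3-c->S5 S4-a->S6 S4-b->S3 S4-c->S2 S5-a->S3 S5-b->S7 S5-c->S5 S6-a->S0 S6-b->S8 S6-c->S2 S7-a->S9 S7-b->S3 S7-c->S5 S8-a->S0 S8-b->S3 S8-c->S2 S9-a->S3 S9-b->S10 S9-c->S5 S10-a->S3 S10-b->S3 S10-c->S5

Run two small machines in parallel and take their product. One (5 states) tracks how much of the suffix `cbab` has currently been matched; the other (3 states) tracks whether and how much of `bb` has been seen. Each combined state is a pair, one component from each; accept when both components accept.
          a    b    c  
>  S0     S0   S1   S2 
   S1     S0   S3   S2 
   S2     S0   S4   S2 
   S3     S3   S3   S5 
   S4     S6   S3   S2 
   S5     S3   S7   S5 
   S6     S0   S8   S2 
   S7     S9   S3   S5 
   S8     S0   S3   S2 
   S9     S3  S10   S5 
 * S10    S3   S3   S5 
(> = start, * = accepting)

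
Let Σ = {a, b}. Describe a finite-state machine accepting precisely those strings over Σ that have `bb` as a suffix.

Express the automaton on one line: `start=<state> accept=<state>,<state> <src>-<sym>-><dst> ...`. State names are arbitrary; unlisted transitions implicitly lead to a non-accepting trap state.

start=q0 accept=q2 q0-a->q0 q0-b->q1 q1-a->q0 q1-b->q2 q2-a->q0 q2-b->q2

Let each state record the length of the longest suffix of the input read so far that is also a prefix of `bb`. q1 means the last symbol is `b`; q2 means the last 2 symbols are `bb`. Accept only at q2, where the string currently ends in `bb`.
A 3-state machine:
        a   b  
>  q0   q0  q1 
   q1   q0  q2 
 * q2   q0  q2 
(> = start, * = accepting)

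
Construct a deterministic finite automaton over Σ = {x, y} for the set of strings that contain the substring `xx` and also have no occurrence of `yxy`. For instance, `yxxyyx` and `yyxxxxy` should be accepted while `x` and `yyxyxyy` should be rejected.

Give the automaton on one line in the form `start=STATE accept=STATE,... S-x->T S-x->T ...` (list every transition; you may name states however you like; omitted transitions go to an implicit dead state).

start=S0 accept=S3,S5,S7 S0-x->S1 S0-y->S2 S1-x->S3 S1-y->S2 S2-x->S4 S2-y->S2 S3-x->S3 S3-y->S5 S4-x->S3 S4-y->S6 S5-x->S7 S5-y->S5 S6-x->S8 S6-y->S6 S7-x->S3 S7-y->S9 S8-x->S9 S8-y->S6 S9-x->S9 S9-y->S9

Build one automaton per condition and run them in lockstep. The first has 3 states tracking whether and how much of `xx` has been seen; the second has 4 states tracking partial matches of the forbidden pattern `yxy`. A product state is a pair (one from each), accepting exactly when both do.
With 10 states:
        x   y  
>  S0   S1  S2 
   S1   S3  S2 
   S2   S4  S2 
 * S3   S3  S5 
   S4   S3  S6 
 * S5   S7  S5 
   S6   S8  S6 
 * S7   S3  S9 
   S8   S9  S6 
   S9   S9  S9 
(> = start, * = accepting)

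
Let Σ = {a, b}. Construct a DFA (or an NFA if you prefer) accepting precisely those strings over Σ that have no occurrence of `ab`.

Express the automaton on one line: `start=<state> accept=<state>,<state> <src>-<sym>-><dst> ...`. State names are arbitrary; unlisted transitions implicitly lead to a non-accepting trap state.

start=q0 accept=q0,q1 q0-a->q1 q0-b->q0 q1-a->q1 q1-b->q2 q2-a->q2 q2-b->q2

This is the complement of 'contains `ab`'. Use the same substring-matching states — q0 through q2 holding how much of `ab` has just been matched — but flip the accepting set: everything except the trap q2 accepts.
        a   b  
>* q0   q1  q0 
 * q1   q1  q2 
   q2   q2  q2 
(> = start, * = accepting)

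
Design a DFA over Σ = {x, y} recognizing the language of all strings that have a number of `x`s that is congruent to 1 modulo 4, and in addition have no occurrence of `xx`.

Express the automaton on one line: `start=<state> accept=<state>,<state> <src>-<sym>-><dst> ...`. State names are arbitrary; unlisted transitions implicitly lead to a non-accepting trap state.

Build one automaton per condition and run them in lockstep. One (4 states) tracks the count of `x`s modulo 4; the other (3 states) tracks partial matches of the forbidden pattern `xx`. Each combined state is a pair, one component from each; accept when both components accept.
A 12-state machine:
          x    y  
>  q0     q1   q0 
 * q1     q2   q3 
   q2     q4   q2 
 * q3     q5   q3 
   q4     q6   q4 
   q5     q4   q7 
   q6     q8   q6 
   q7     q9   q7 
   q8     q2   q8 
   q9     q6  q10 
   q10   q11  q10 
   q11    q8   q0 
(> = start, * = accepting)

start=q0 accept=q1,q3 q0-x->q1 q0-y->q0 q1-x->q2 q1-y->q3 q2-x->q4 q2-y->q2 q3-x->q5 q3-y->q3 q4-x->q6 q4-y->q4 q5-x->q4 q5-y->q7 q6-x->q8 q6-y->q6 q7-x->q9 q7-y->q7 q8-x->q2 q8-y->q8 q9-x->q6 q9-y->q10 q10-x->q11 q10-y->q10 q11-x->q8 q11-y->q0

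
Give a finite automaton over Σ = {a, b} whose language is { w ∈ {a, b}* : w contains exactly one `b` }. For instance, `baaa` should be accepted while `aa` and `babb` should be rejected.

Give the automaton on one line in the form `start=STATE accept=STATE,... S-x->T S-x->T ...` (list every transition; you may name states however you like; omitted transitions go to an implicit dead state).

start=q0 accept=q1 q0-a->q0 q0-b->q1 q1-a->q1 q1-b->q2 q2-a->q2 q2-b->q2

Count `b`s, saturating at 2: state q0 means no `b` yet, q1 means one `b` seen, q2 means more than one. Each `b` increments (capped at q2); other symbols loop. Accept from {q1}.
A 3-state machine:
        a   b  
>  q0   q0  q1 
 * q1   q1  q2 
   q2   q2  q2 
(> = start, * = accepting)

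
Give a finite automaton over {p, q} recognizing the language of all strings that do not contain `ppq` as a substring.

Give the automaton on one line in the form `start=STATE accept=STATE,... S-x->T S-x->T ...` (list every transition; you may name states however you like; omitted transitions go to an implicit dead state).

start=A accept=A,B,C A-p->B A-q->A B-p->C B-q->A C-p->C C-q->D D-p->D D-q->D

This is the complement of 'contains `ppq`'. Use the same substring-matching states — A through D holding how much of `ppq` has just been matched — but flip the accepting set: everything except the trap D accepts.
4 states suffice.
       p  q 
>* A   B  A 
 * B   C  A 
 * C   C  D 
   D   D  D 
(> = start, * = accepting)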